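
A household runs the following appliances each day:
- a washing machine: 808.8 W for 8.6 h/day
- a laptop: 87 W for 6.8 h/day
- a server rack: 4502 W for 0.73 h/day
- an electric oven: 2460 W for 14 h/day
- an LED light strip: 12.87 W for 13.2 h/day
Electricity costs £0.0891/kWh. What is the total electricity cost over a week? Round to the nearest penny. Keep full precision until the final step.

washing machine: 808.8 W × 8.6 h × 7 d = 48,690 Wh = 48.69 kWh
laptop: 87 W × 6.8 h × 7 d = 4,141 Wh = 4.141 kWh
server rack: 4502 W × 0.73 h × 7 d = 23,005 Wh = 23.01 kWh
electric oven: 2460 W × 14 h × 7 d = 241,080 Wh = 241.1 kWh
LED light strip: 12.87 W × 13.2 h × 7 d = 1,189 Wh = 1.189 kWh
Total energy = 48.69 + 4.141 + 23.01 + 241.1 + 1.189 = 318.1 kWh
Cost = 318.1 kWh × £0.0891 = £28.34

£28.34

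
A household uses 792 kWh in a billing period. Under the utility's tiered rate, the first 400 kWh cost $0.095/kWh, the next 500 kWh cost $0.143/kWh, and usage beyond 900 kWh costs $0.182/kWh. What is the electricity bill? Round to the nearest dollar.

$94

First 400 kWh × $0.095 = $38.00
Next 392 kWh × $0.143 = $56.06
Remaining tier: 0 kWh (not reached)
Total = $94.06 ≈ $94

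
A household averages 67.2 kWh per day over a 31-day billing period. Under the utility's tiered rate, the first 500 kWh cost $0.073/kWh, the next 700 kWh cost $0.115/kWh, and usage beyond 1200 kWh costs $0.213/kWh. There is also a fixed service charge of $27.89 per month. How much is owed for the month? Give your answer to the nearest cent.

Usage = 67.2 kWh/day × 31 days = 2083.2 kWh
First 500 kWh × $0.073 = $36.50
Next 700 kWh × $0.115 = $80.50
Remaining 883.2 kWh × $0.213 = $188.12
Energy charge = $305.12; + service $27.89 = $333.01

$333.01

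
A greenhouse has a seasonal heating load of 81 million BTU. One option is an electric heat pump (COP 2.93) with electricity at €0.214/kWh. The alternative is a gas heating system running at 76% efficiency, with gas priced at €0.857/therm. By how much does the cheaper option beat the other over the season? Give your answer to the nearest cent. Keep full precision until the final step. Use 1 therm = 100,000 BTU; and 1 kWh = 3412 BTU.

€820.51

Heat load = 81 × 10⁶ BTU = 81,000,000 BTU
Gas: input = 81,000,000 / 0.76 = 106,578,947 BTU = 1,066 therm → 1,066 × €0.857 = €913.38
Heat pump: 81,000,000 BTU / 3412 = 23,740 kWh heat; / 2.93 = 8,102 kWh in → × €0.214 = €1,733.89
Difference = |€913.38 − €1,733.89| = €820.51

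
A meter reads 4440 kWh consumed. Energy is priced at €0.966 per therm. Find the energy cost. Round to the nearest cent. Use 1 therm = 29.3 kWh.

€146.38

4440 kWh × (0.03413 therm/kWh) = 151.5 therm
Cost = 151.5 therm × €0.966/therm = €146.38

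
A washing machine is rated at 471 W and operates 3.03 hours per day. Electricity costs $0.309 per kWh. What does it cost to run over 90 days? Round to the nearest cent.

$39.69

Energy = 471 W × 3.03 h/day × 90 days = 128,442 Wh = 128.4 kWh
Cost = 128.4 kWh × $0.309/kWh = $39.69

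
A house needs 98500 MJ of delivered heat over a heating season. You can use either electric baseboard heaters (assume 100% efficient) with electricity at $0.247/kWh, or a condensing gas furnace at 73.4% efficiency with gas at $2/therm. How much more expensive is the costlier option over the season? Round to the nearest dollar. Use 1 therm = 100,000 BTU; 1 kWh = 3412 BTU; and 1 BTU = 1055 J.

$4215

Heat load = 98500 MJ = 98,500,000,000 J / 1055 = 93,364,929 BTU
Gas: input = 93,364,929 / 0.734 = 127,200,176 BTU = 1,272 therm → 1,272 × $2 = $2,544.00
Electric: 93,364,929 BTU / 3412 = 27,360 kWh → × $0.247 = $6,758.83
Difference = |$2,544.00 − $6,758.83| = $4,214.83 ≈ $4215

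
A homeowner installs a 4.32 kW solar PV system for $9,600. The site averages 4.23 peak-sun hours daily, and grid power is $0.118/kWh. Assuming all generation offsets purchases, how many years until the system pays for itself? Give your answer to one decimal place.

Daily generation = 4.32 kW × 4.23 h = 18.27 kWh
Annual generation = 18.27 × 365 = 6669.9 kWh
Annual savings = 6669.9 × $0.118 = $787.04
Payback = $9,600 / $787.04 = 12.2 years

12.2 years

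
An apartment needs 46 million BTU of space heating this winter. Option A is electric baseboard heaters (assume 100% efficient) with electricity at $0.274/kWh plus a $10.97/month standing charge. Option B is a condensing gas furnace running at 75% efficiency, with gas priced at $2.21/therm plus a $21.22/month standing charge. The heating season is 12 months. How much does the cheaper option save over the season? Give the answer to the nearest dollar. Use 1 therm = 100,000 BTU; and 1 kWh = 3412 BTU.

$2216

Heat load = 46 × 10⁶ BTU = 46,000,000 BTU
Gas: input = 46,000,000 / 0.75 = 61,333,333 BTU = 613.3 therm → 613.3 × $2.21 = $1,355.47; + 12 × $21.22 standing = $1,610.11
Electric: 46,000,000 BTU / 3412 = 13,480 kWh → × $0.274 = $3,694.02; + 12 × $10.97 standing = $3,825.66
Difference = |$1,610.11 − $3,825.66| = $2,215.55 ≈ $2216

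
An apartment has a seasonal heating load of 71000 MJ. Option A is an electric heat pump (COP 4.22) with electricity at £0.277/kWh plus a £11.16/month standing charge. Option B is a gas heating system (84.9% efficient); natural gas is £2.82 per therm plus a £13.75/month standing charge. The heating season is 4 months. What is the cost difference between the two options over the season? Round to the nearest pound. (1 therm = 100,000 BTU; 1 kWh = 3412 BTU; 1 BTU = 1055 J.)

£951

Heat load = 71000 MJ = 71,000,000,000 J / 1055 = 67,298,578 BTU
Gas: input = 67,298,578 / 0.849 = 79,268,054 BTU = 792.7 therm → 792.7 × £2.82 = £2,235.36; + 4 × £13.75 standing = £2,290.36
Heat pump: 67,298,578 BTU / 3412 = 19,720 kWh heat; / 4.22 = 4,674 kWh in → × £0.277 = £1,294.69; + 4 × £11.16 standing = £1,339.33
Difference = |£2,290.36 − £1,339.33| = £951.03 ≈ £951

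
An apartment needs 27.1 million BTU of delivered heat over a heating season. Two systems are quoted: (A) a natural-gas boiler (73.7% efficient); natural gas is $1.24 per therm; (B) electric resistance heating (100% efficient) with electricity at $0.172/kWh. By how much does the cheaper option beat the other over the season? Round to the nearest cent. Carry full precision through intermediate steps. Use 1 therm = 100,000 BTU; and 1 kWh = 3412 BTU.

Heat load = 27.1 × 10⁶ BTU = 27,100,000 BTU
Gas: input = 27,100,000 / 0.737 = 36,770,692 BTU = 367.7 therm → 367.7 × $1.24 = $455.96
Electric: 27,100,000 BTU / 3412 = 7,943 kWh → × $0.172 = $1,366.12
Difference = |$455.96 − $1,366.12| = $910.16

$910.16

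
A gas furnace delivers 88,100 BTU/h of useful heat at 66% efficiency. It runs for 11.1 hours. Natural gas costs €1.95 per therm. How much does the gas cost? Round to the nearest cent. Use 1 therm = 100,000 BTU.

€28.89

Heat delivered = 88,100 BTU/h × 11.1 h = 977,910 BTU
Gas input = 977,910 / 0.66 = 1,481,682 BTU
= 1,481,682 / 100,000 = 14.82 therm
Cost = 14.82 × €1.95/therm = €28.89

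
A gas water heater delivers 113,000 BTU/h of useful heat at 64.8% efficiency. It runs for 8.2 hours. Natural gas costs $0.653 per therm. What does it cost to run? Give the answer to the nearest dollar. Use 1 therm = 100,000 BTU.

Heat delivered = 113,000 BTU/h × 8.2 h = 926,600 BTU
Gas input = 926,600 / 0.648 = 1,429,938 BTU
= 1,429,938 / 100,000 = 14.3 therm
Cost = 14.3 × $0.653/therm = $9.34 ≈ $9

$9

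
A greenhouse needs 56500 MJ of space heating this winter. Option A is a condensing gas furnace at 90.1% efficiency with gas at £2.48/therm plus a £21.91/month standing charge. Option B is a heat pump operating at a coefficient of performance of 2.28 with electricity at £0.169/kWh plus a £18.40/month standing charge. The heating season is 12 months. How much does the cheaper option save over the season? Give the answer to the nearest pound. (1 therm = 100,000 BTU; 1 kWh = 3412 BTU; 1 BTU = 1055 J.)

£353

Heat load = 56500 MJ = 56,500,000,000 J / 1055 = 53,554,502 BTU
Gas: input = 53,554,502 / 0.901 = 59,438,959 BTU = 594.4 therm → 594.4 × £2.48 = £1,474.09; + 12 × £21.91 standing = £1,737.01
Heat pump: 53,554,502 BTU / 3412 = 15,700 kWh heat; / 2.28 = 6,884 kWh in → × £0.169 = £1,163.43; + 12 × £18.40 standing = £1,384.23
Difference = |£1,737.01 − £1,384.23| = £352.78 ≈ £353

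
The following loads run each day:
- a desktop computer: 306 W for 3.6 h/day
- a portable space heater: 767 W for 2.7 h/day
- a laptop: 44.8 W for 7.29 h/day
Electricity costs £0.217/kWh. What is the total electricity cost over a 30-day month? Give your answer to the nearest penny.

£22.78

desktop computer: 306 W × 3.6 h × 30 d = 33,048 Wh = 33.05 kWh
portable space heater: 767 W × 2.7 h × 30 d = 62,127 Wh = 62.13 kWh
laptop: 44.8 W × 7.29 h × 30 d = 9,798 Wh = 9.798 kWh
Total energy = 33.05 + 62.13 + 9.798 = 105 kWh
Cost = 105 kWh × £0.217 = £22.78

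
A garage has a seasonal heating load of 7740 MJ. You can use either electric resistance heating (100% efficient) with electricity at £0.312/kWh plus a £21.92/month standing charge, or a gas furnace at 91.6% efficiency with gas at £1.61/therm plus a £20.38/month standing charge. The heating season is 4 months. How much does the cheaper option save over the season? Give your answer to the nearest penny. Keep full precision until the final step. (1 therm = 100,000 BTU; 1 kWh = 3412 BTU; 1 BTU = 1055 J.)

£548.07

Heat load = 7740 MJ = 7,740,000,000 J / 1055 = 7,336,493 BTU
Gas: input = 7,336,493 / 0.916 = 8,009,272 BTU = 80.09 therm → 80.09 × £1.61 = £128.95; + 4 × £20.38 standing = £210.47
Electric: 7,336,493 BTU / 3412 = 2,150 kWh → × £0.312 = £670.86; + 4 × £21.92 standing = £758.54
Difference = |£210.47 − £758.54| = £548.07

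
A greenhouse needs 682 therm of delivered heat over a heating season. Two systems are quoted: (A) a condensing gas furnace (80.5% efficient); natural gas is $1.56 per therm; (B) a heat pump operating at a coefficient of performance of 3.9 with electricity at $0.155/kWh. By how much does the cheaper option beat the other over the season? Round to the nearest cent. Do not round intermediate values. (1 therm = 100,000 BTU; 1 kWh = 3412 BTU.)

$527.23

Heat load = 682 therm × 100,000 = 68,200,000 BTU
Gas: input = 68,200,000 / 0.805 = 84,720,497 BTU = 847.2 therm → 847.2 × $1.56 = $1,321.64
Heat pump: 68,200,000 BTU / 3412 = 19,990 kWh heat; / 3.9 = 5,125 kWh in → × $0.155 = $794.41
Difference = |$1,321.64 − $794.41| = $527.23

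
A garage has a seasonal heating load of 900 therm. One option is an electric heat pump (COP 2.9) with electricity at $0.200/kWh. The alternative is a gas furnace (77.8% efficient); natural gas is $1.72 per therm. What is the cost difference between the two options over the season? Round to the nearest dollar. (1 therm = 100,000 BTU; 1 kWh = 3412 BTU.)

Heat load = 900 therm × 100,000 = 90,000,000 BTU
Gas: input = 90,000,000 / 0.778 = 115,681,234 BTU = 1,157 therm → 1,157 × $1.72 = $1,989.72
Heat pump: 90,000,000 BTU / 3412 = 26,380 kWh heat; / 2.9 = 9,096 kWh in → × $0.200 = $1,819.14
Difference = |$1,989.72 − $1,819.14| = $170.58 ≈ $171

$171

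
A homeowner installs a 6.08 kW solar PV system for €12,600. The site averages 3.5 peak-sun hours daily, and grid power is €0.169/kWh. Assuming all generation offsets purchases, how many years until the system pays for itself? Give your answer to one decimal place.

Daily generation = 6.08 kW × 3.5 h = 21.28 kWh
Annual generation = 21.28 × 365 = 7767.2 kWh
Annual savings = 7767.2 × €0.169 = €1,312.66
Payback = €12,600 / €1,312.66 = 9.6 years

9.6 years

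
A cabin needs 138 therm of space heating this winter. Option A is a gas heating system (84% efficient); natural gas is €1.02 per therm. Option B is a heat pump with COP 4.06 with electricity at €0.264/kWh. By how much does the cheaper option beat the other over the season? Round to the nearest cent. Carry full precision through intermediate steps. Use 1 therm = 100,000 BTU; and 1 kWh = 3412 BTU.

€95.42

Heat load = 138 therm × 100,000 = 13,800,000 BTU
Gas: input = 13,800,000 / 0.84 = 16,428,571 BTU = 164.3 therm → 164.3 × €1.02 = €167.57
Heat pump: 13,800,000 BTU / 3412 = 4,045 kWh heat; / 4.06 = 996.2 kWh in → × €0.264 = €263.00
Difference = |€167.57 − €263.00| = €95.42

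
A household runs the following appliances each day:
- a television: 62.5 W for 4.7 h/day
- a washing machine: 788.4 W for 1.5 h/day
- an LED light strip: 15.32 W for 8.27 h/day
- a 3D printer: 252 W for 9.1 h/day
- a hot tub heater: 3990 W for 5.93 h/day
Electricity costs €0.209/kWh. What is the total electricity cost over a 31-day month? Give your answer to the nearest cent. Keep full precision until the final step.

€178.54

television: 62.5 W × 4.7 h × 31 d = 9,106 Wh = 9.106 kWh
washing machine: 788.4 W × 1.5 h × 31 d = 36,661 Wh = 36.66 kWh
LED light strip: 15.32 W × 8.27 h × 31 d = 3,928 Wh = 3.928 kWh
3D printer: 252 W × 9.1 h × 31 d = 71,089 Wh = 71.09 kWh
hot tub heater: 3990 W × 5.93 h × 31 d = 733,482 Wh = 733.5 kWh
Total energy = 9.106 + 36.66 + 3.928 + 71.09 + 733.5 = 854.3 kWh
Cost = 854.3 kWh × €0.209 = €178.54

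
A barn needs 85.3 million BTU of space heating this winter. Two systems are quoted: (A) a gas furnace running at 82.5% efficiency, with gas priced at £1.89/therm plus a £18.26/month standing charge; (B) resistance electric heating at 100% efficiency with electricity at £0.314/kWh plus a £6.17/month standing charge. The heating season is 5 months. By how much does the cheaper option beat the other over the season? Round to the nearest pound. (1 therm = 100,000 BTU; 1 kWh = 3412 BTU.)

Heat load = 85.3 × 10⁶ BTU = 85,300,000 BTU
Gas: input = 85,300,000 / 0.825 = 103,393,939 BTU = 1,034 therm → 1,034 × £1.89 = £1,954.15; + 5 × £18.26 standing = £2,045.45
Electric: 85,300,000 BTU / 3412 = 25,000 kWh → × £0.314 = £7,850.00; + 5 × £6.17 standing = £7,880.85
Difference = |£2,045.45 − £7,880.85| = £5,835.40 ≈ £5835

£5835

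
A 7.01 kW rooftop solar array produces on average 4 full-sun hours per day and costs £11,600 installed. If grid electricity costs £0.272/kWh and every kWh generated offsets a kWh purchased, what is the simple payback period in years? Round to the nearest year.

Daily generation = 7.01 kW × 4 h = 28.04 kWh
Annual generation = 28.04 × 365 = 10235 kWh
Annual savings = 10235 × £0.272 = £2,783.81
Payback = £11,600 / £2,783.81 = 4.17 years

4 years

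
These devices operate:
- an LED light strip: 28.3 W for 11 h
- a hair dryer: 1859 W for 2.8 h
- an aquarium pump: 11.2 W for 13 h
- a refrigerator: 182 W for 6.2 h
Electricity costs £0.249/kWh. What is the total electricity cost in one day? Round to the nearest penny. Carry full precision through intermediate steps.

LED light strip: 28.3 W × 11 h = 311 Wh = 0.3113 kWh
hair dryer: 1859 W × 2.8 h = 5,205 Wh = 5.205 kWh
aquarium pump: 11.2 W × 13 h = 146 Wh = 0.1456 kWh
refrigerator: 182 W × 6.2 h = 1,128 Wh = 1.128 kWh
Total energy = 0.3113 + 5.205 + 0.1456 + 1.128 = 6.79 kWh
Cost = 6.79 kWh × £0.249 = £1.69

£1.69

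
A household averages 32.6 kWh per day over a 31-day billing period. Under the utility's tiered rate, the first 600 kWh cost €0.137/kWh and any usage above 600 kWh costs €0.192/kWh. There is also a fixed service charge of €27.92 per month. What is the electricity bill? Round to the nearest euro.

€189

Usage = 32.6 kWh/day × 31 days = 1010.6 kWh
First 600 kWh × €0.137 = €82.20
Remaining 410.6 kWh × €0.192 = €78.84
Energy charge = €161.04; + service €27.92 = €188.96 ≈ €189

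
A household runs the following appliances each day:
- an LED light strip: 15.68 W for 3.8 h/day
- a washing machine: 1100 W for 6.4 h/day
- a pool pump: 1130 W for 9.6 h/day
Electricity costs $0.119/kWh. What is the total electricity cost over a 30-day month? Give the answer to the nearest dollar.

$64

LED light strip: 15.68 W × 3.8 h × 30 d = 1,788 Wh = 1.788 kWh
washing machine: 1100 W × 6.4 h × 30 d = 211,200 Wh = 211.2 kWh
pool pump: 1130 W × 9.6 h × 30 d = 325,440 Wh = 325.4 kWh
Total energy = 1.788 + 211.2 + 325.4 = 538.4 kWh
Cost = 538.4 kWh × $0.119 = $64.07 ≈ $64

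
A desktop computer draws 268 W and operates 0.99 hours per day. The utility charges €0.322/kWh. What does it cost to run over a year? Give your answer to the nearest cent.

€31.18

Energy = 268 W × 0.99 h/day × 365 days = 96,842 Wh = 96.84 kWh
Cost = 96.84 kWh × €0.322/kWh = €31.18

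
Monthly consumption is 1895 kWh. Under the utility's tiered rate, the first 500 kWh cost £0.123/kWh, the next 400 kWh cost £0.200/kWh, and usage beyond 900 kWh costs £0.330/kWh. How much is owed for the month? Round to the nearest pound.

£470

First 500 kWh × £0.123 = £61.50
Next 400 kWh × £0.200 = £80.00
Remaining 995 kWh × £0.330 = £328.35
Total = £469.85 ≈ £470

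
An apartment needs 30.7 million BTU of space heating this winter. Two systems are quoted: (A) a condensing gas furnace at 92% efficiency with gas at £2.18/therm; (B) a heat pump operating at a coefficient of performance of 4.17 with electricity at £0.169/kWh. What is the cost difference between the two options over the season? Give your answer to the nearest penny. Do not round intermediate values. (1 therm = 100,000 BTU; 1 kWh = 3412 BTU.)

£362.80

Heat load = 30.7 × 10⁶ BTU = 30,700,000 BTU
Gas: input = 30,700,000 / 0.92 = 33,369,565 BTU = 333.7 therm → 333.7 × £2.18 = £727.46
Heat pump: 30,700,000 BTU / 3412 = 8,998 kWh heat; / 4.17 = 2,158 kWh in → × £0.169 = £364.65
Difference = |£727.46 − £364.65| = £362.80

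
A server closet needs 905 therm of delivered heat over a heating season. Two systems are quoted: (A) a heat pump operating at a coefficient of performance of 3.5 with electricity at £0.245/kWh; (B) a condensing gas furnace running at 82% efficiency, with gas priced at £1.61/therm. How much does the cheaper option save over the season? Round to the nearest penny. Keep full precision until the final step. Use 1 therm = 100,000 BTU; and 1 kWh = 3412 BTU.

Heat load = 905 therm × 100,000 = 90,500,000 BTU
Gas: input = 90,500,000 / 0.820 = 110,365,854 BTU = 1,104 therm → 1,104 × £1.61 = £1,776.89
Heat pump: 90,500,000 BTU / 3412 = 26,520 kWh heat; / 3.5 = 7,578 kWh in → × £0.245 = £1,856.68
Difference = |£1,776.89 − £1,856.68| = £79.79

£79.79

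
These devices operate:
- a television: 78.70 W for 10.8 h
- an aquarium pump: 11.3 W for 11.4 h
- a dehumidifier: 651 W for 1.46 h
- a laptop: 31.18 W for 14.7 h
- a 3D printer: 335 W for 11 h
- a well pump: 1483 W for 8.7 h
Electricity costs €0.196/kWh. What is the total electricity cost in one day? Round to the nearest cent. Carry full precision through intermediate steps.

€3.72

television: 78.70 W × 10.8 h = 850 Wh = 0.85 kWh
aquarium pump: 11.3 W × 11.4 h = 129 Wh = 0.1288 kWh
dehumidifier: 651 W × 1.46 h = 950 Wh = 0.9505 kWh
laptop: 31.18 W × 14.7 h = 458 Wh = 0.4583 kWh
3D printer: 335 W × 11 h = 3,685 Wh = 3.685 kWh
well pump: 1483 W × 8.7 h = 12,902 Wh = 12.9 kWh
Total energy = 0.85 + 0.1288 + 0.9505 + 0.4583 + 3.685 + 12.9 = 18.97 kWh
Cost = 18.97 kWh × €0.196 = €3.72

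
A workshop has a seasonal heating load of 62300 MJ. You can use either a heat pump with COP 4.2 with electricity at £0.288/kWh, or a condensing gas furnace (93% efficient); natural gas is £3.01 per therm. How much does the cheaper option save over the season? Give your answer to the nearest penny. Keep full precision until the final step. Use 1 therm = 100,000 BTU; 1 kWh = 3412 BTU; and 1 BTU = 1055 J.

Heat load = 62300 MJ = 62,300,000,000 J / 1055 = 59,052,133 BTU
Gas: input = 59,052,133 / 0.93 = 63,496,917 BTU = 635 therm → 635 × £3.01 = £1,911.26
Heat pump: 59,052,133 BTU / 3412 = 17,310 kWh heat; / 4.2 = 4,121 kWh in → × £0.288 = £1,186.78
Difference = |£1,911.26 − £1,186.78| = £724.48

£724.48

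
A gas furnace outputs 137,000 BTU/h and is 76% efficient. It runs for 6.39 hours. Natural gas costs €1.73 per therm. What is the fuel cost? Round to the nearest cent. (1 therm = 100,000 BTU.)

Heat delivered = 137,000 BTU/h × 6.39 h = 875,430 BTU
Gas input = 875,430 / 0.760 = 1,151,882 BTU
= 1,151,882 / 100,000 = 11.52 therm
Cost = 11.52 × €1.73/therm = €19.93

€19.93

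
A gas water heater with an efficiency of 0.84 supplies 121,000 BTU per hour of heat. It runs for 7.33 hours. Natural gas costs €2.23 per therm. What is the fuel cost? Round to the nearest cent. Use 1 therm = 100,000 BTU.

Heat delivered = 121,000 BTU/h × 7.33 h = 886,930 BTU
Gas input = 886,930 / 0.84 = 1,055,869 BTU
= 1,055,869 / 100,000 = 10.56 therm
Cost = 10.56 × €2.23/therm = €23.55

€23.55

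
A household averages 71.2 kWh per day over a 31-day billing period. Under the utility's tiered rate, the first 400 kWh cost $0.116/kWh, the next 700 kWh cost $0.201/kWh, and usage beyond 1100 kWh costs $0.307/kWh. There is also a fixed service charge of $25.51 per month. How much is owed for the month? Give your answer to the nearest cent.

$552.52

Usage = 71.2 kWh/day × 31 days = 2207.2 kWh
First 400 kWh × $0.116 = $46.40
Next 700 kWh × $0.201 = $140.70
Remaining 1107.2 kWh × $0.307 = $339.91
Energy charge = $527.01; + service $25.51 = $552.52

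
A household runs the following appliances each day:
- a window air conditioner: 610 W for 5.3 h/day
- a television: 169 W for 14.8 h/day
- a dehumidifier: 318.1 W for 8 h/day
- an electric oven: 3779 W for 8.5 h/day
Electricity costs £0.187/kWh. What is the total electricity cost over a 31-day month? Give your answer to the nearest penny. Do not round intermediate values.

£234.20

window air conditioner: 610 W × 5.3 h × 31 d = 100,223 Wh = 100.2 kWh
television: 169 W × 14.8 h × 31 d = 77,537 Wh = 77.54 kWh
dehumidifier: 318.1 W × 8 h × 31 d = 78,889 Wh = 78.89 kWh
electric oven: 3779 W × 8.5 h × 31 d = 995,766 Wh = 995.8 kWh
Total energy = 100.2 + 77.54 + 78.89 + 995.8 = 1,252 kWh
Cost = 1,252 kWh × £0.187 = £234.20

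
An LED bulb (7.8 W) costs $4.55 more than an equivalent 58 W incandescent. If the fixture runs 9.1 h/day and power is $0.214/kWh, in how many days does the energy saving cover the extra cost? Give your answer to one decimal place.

46.5 days

Power saved = 58 − 7.8 = 50.2 W
Daily energy saved = 50.2 W × 9.1 h = 456.8 Wh = 0.45682 kWh
Daily savings = 0.45682 × $0.214 = $0.0978
Payback = $4.55 / $0.0978 per day = 46.54 days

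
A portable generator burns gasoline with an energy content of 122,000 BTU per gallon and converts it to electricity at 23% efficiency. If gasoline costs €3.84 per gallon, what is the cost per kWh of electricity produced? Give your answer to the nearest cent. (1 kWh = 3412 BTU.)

Electrical output per gallon = 122,000 BTU × 0.23 / 3412 BTU/kWh = 8.224 kWh
Cost per kWh = €3.84 / 8.224 kWh = €0.467

€0.47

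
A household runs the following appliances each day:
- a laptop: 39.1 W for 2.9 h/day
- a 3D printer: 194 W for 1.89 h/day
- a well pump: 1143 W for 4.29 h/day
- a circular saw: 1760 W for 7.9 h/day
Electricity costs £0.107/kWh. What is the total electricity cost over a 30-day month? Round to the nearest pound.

£62

laptop: 39.1 W × 2.9 h × 30 d = 3,402 Wh = 3.402 kWh
3D printer: 194 W × 1.89 h × 30 d = 11,000 Wh = 11 kWh
well pump: 1143 W × 4.29 h × 30 d = 147,104 Wh = 147.1 kWh
circular saw: 1760 W × 7.9 h × 30 d = 417,120 Wh = 417.1 kWh
Total energy = 3.402 + 11 + 147.1 + 417.1 = 578.6 kWh
Cost = 578.6 kWh × £0.107 = £61.91 ≈ £62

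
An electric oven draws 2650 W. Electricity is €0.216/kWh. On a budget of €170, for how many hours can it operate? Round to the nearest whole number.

297 h

Energy budget = €170 / €0.216 per kWh = 787 kWh = 787,037 Wh
Runtime = 787,037 Wh / 2650 W = 297 h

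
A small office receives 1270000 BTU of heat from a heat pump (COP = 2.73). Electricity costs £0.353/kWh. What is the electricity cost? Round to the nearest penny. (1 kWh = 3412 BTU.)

Heat delivered = 1,270,000 BTU / 3412 = 372.2 kWh
Electrical input = 372.2 kWh / 2.73 = 136.3 kWh
Cost = 136.3 × £0.353/kWh = £48.13

£48.13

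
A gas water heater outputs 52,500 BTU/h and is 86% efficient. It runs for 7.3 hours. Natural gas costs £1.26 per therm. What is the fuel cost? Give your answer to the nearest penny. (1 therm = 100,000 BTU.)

Heat delivered = 52,500 BTU/h × 7.3 h = 383,250 BTU
Gas input = 383,250 / 0.86 = 445,640 BTU
= 445,640 / 100,000 = 4.456 therm
Cost = 4.456 × £1.26/therm = £5.62

£5.62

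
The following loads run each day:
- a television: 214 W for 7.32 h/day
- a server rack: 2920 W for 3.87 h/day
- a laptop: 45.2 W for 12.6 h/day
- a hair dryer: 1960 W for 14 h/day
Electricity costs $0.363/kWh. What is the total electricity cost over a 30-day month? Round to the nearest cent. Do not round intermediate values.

$445.14

television: 214 W × 7.32 h × 30 d = 46,994 Wh = 46.99 kWh
server rack: 2920 W × 3.87 h × 30 d = 339,012 Wh = 339 kWh
laptop: 45.2 W × 12.6 h × 30 d = 17,086 Wh = 17.09 kWh
hair dryer: 1960 W × 14 h × 30 d = 823,200 Wh = 823.2 kWh
Total energy = 46.99 + 339 + 17.09 + 823.2 = 1,226 kWh
Cost = 1,226 kWh × $0.363 = $445.14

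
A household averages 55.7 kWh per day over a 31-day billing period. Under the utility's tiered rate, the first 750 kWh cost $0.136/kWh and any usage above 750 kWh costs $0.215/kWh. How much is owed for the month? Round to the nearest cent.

Usage = 55.7 kWh/day × 31 days = 1726.7 kWh
First 750 kWh × $0.136 = $102.00
Remaining 976.7 kWh × $0.215 = $209.99
Total = $311.99

$311.99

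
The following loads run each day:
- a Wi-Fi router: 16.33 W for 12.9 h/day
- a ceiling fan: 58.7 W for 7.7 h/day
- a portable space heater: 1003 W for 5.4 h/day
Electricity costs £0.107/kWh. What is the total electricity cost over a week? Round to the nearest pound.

£5

Wi-Fi router: 16.33 W × 12.9 h × 7 d = 1,475 Wh = 1.475 kWh
ceiling fan: 58.7 W × 7.7 h × 7 d = 3,164 Wh = 3.164 kWh
portable space heater: 1003 W × 5.4 h × 7 d = 37,913 Wh = 37.91 kWh
Total energy = 1.475 + 3.164 + 37.91 = 42.55 kWh
Cost = 42.55 kWh × £0.107 = £4.55 ≈ £5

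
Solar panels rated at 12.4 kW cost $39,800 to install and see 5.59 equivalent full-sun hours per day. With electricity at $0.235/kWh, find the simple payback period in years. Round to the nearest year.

7 years

Daily generation = 12.4 kW × 5.59 h = 69.32 kWh
Annual generation = 69.32 × 365 = 25300 kWh
Annual savings = 25300 × $0.235 = $5,945.58
Payback = $39,800 / $5,945.58 = 6.69 years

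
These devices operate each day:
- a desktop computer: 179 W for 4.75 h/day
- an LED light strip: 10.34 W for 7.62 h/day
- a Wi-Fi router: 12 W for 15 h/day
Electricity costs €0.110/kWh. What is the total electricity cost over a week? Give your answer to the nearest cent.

€0.85

desktop computer: 179 W × 4.75 h × 7 d = 5,952 Wh = 5.952 kWh
LED light strip: 10.34 W × 7.62 h × 7 d = 552 Wh = 0.5515 kWh
Wi-Fi router: 12 W × 15 h × 7 d = 1,260 Wh = 1.26 kWh
Total energy = 5.952 + 0.5515 + 1.26 = 7.763 kWh
Cost = 7.763 kWh × €0.110 = €0.85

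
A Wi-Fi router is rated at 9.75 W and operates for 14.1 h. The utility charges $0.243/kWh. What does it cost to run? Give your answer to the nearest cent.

Energy = 9.75 W × 14.1 h = 137 Wh = 0.1375 kWh
Cost = 0.1375 kWh × $0.243/kWh = $0.03

$0.03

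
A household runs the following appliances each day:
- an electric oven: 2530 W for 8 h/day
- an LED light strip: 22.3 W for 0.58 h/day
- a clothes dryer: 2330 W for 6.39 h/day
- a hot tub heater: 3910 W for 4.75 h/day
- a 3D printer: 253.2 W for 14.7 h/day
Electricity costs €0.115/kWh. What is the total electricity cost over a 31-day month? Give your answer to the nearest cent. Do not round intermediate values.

electric oven: 2530 W × 8 h × 31 d = 627,440 Wh = 627.4 kWh
LED light strip: 22.3 W × 0.58 h × 31 d = 401 Wh = 0.401 kWh
clothes dryer: 2330 W × 6.39 h × 31 d = 461,550 Wh = 461.5 kWh
hot tub heater: 3910 W × 4.75 h × 31 d = 575,748 Wh = 575.7 kWh
3D printer: 253.2 W × 14.7 h × 31 d = 115,383 Wh = 115.4 kWh
Total energy = 627.4 + 0.401 + 461.5 + 575.7 + 115.4 = 1,781 kWh
Cost = 1,781 kWh × €0.115 = €204.76

€204.76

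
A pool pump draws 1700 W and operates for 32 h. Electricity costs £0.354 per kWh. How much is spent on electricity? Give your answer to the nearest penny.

Energy = 1700 W × 32 h = 54,400 Wh = 54.4 kWh
Cost = 54.4 kWh × £0.354/kWh = £19.26

£19.26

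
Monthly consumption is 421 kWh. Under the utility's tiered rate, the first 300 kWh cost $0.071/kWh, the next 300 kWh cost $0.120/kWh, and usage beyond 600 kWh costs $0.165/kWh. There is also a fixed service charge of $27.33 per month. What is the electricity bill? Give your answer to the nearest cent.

First 300 kWh × $0.071 = $21.30
Next 121 kWh × $0.120 = $14.52
Remaining tier: 0 kWh (not reached)
Energy charge = $35.82; + service $27.33 = $63.15

$63.15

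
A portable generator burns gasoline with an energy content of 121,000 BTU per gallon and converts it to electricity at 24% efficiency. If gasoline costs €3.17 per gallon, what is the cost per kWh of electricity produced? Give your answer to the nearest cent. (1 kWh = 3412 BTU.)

€0.37

Electrical output per gallon = 121,000 BTU × 0.24 / 3412 BTU/kWh = 8.511 kWh
Cost per kWh = €3.17 / 8.511 kWh = €0.372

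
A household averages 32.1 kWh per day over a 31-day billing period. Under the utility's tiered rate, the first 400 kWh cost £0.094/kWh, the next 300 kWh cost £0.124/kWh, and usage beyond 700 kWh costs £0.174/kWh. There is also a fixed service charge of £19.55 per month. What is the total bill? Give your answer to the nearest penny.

£145.70

Usage = 32.1 kWh/day × 31 days = 995.1 kWh
First 400 kWh × £0.094 = £37.60
Next 300 kWh × £0.124 = £37.20
Remaining 295.1 kWh × £0.174 = £51.35
Energy charge = £126.15; + service £19.55 = £145.70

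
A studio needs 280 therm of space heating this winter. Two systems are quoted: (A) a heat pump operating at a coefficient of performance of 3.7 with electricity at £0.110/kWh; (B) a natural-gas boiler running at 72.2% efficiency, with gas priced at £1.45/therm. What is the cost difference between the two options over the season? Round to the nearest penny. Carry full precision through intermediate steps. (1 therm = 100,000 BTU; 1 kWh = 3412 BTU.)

£318.35

Heat load = 280 therm × 100,000 = 28,000,000 BTU
Gas: input = 28,000,000 / 0.722 = 38,781,163 BTU = 387.8 therm → 387.8 × £1.45 = £562.33
Heat pump: 28,000,000 BTU / 3412 = 8,206 kWh heat; / 3.7 = 2,218 kWh in → × £0.110 = £243.97
Difference = |£562.33 − £243.97| = £318.35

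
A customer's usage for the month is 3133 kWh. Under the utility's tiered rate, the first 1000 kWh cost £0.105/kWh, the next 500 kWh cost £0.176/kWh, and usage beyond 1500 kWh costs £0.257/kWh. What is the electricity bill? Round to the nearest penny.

First 1000 kWh × £0.105 = £105.00
Next 500 kWh × £0.176 = £88.00
Remaining 1633 kWh × £0.257 = £419.68
Total = £612.68

£612.68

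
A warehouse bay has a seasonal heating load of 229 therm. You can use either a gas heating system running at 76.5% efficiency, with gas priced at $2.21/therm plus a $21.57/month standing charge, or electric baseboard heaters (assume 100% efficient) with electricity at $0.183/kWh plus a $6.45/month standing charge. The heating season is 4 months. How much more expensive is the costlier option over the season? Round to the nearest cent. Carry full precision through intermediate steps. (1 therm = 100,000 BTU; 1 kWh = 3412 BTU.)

$506.19

Heat load = 229 therm × 100,000 = 22,900,000 BTU
Gas: input = 22,900,000 / 0.765 = 29,934,641 BTU = 299.3 therm → 299.3 × $2.21 = $661.56; + 4 × $21.57 standing = $747.84
Electric: 22,900,000 BTU / 3412 = 6,712 kWh → × $0.183 = $1,228.22; + 4 × $6.45 standing = $1,254.02
Difference = |$747.84 − $1,254.02| = $506.19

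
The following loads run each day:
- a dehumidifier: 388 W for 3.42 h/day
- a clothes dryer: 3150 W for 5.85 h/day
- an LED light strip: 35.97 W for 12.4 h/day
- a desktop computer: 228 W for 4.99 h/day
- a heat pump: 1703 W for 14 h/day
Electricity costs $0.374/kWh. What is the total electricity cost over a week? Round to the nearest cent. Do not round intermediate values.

$118.28

dehumidifier: 388 W × 3.42 h × 7 d = 9,289 Wh = 9.289 kWh
clothes dryer: 3150 W × 5.85 h × 7 d = 128,992 Wh = 129 kWh
LED light strip: 35.97 W × 12.4 h × 7 d = 3,122 Wh = 3.122 kWh
desktop computer: 228 W × 4.99 h × 7 d = 7,964 Wh = 7.964 kWh
heat pump: 1703 W × 14 h × 7 d = 166,894 Wh = 166.9 kWh
Total energy = 9.289 + 129 + 3.122 + 7.964 + 166.9 = 316.3 kWh
Cost = 316.3 kWh × $0.374 = $118.28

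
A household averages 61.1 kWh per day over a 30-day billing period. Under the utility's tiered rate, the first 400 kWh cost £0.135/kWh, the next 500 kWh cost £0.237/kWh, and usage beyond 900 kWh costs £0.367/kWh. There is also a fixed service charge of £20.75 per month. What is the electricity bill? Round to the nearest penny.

Usage = 61.1 kWh/day × 30 days = 1833 kWh
First 400 kWh × £0.135 = £54.00
Next 500 kWh × £0.237 = £118.50
Remaining 933 kWh × £0.367 = £342.41
Energy charge = £514.91; + service £20.75 = £535.66

£535.66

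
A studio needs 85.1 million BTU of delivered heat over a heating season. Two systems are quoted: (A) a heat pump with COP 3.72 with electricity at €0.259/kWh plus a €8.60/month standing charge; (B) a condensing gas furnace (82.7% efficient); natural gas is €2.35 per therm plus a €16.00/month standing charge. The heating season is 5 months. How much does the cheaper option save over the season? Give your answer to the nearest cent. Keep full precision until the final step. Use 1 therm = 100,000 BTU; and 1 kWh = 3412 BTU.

Heat load = 85.1 × 10⁶ BTU = 85,100,000 BTU
Gas: input = 85,100,000 / 0.827 = 102,902,056 BTU = 1,029 therm → 1,029 × €2.35 = €2,418.20; + 5 × €16.00 standing = €2,498.20
Heat pump: 85,100,000 BTU / 3412 = 24,940 kWh heat; / 3.72 = 6,705 kWh in → × €0.259 = €1,736.51; + 5 × €8.60 standing = €1,779.51
Difference = |€2,498.20 − €1,779.51| = €718.69

€718.69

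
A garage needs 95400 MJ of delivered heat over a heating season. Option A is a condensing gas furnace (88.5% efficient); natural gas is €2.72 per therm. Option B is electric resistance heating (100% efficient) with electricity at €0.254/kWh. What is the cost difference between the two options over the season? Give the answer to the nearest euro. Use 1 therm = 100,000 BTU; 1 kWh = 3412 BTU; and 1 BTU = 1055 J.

Heat load = 95400 MJ = 95,400,000,000 J / 1055 = 90,426,540 BTU
Gas: input = 90,426,540 / 0.885 = 102,176,882 BTU = 1,022 therm → 1,022 × €2.72 = €2,779.21
Electric: 90,426,540 BTU / 3412 = 26,500 kWh → × €0.254 = €6,731.64
Difference = |€2,779.21 − €6,731.64| = €3,952.42 ≈ €3952

€3952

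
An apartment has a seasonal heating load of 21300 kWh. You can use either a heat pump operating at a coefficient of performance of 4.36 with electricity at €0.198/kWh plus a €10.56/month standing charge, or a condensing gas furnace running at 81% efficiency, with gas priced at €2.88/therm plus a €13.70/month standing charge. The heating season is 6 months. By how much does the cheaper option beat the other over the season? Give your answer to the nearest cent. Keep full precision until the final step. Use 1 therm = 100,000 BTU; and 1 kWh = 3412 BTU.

Heat load = 21300 kWh × 3412 = 72,675,600 BTU
Gas: input = 72,675,600 / 0.81 = 89,722,963 BTU = 897.2 therm → 897.2 × €2.88 = €2,584.02; + 6 × €13.70 standing = €2,666.22
Heat pump: 72,675,600 BTU / 3412 = 21,300 kWh heat; / 4.36 = 4,885 kWh in → × €0.198 = €967.29; + 6 × €10.56 standing = €1,030.65
Difference = |€2,666.22 − €1,030.65| = €1,635.57

€1635.57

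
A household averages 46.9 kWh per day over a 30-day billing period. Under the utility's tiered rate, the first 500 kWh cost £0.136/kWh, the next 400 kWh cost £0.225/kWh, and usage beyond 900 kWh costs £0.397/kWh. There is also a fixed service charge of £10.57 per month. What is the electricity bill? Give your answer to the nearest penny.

£369.85

Usage = 46.9 kWh/day × 30 days = 1407 kWh
First 500 kWh × £0.136 = £68.00
Next 400 kWh × £0.225 = £90.00
Remaining 507 kWh × £0.397 = £201.28
Energy charge = £359.28; + service £10.57 = £369.85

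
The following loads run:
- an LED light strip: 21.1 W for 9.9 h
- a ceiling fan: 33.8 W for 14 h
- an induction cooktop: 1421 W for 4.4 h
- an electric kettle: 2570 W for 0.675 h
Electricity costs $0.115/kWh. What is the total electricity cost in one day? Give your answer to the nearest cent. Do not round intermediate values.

$1.00

LED light strip: 21.1 W × 9.9 h = 209 Wh = 0.2089 kWh
ceiling fan: 33.8 W × 14 h = 473 Wh = 0.4732 kWh
induction cooktop: 1421 W × 4.4 h = 6,252 Wh = 6.252 kWh
electric kettle: 2570 W × 0.675 h = 1,735 Wh = 1.735 kWh
Total energy = 0.2089 + 0.4732 + 6.252 + 1.735 = 8.669 kWh
Cost = 8.669 kWh × $0.115 = $1.00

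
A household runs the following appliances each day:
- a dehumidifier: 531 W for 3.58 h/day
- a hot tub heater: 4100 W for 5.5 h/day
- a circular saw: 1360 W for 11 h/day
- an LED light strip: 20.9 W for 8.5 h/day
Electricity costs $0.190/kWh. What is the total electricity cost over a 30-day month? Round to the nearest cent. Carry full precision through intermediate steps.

$225.66

dehumidifier: 531 W × 3.58 h × 30 d = 57,029 Wh = 57.03 kWh
hot tub heater: 4100 W × 5.5 h × 30 d = 676,500 Wh = 676.5 kWh
circular saw: 1360 W × 11 h × 30 d = 448,800 Wh = 448.8 kWh
LED light strip: 20.9 W × 8.5 h × 30 d = 5,329 Wh = 5.329 kWh
Total energy = 57.03 + 676.5 + 448.8 + 5.329 = 1,188 kWh
Cost = 1,188 kWh × $0.190 = $225.66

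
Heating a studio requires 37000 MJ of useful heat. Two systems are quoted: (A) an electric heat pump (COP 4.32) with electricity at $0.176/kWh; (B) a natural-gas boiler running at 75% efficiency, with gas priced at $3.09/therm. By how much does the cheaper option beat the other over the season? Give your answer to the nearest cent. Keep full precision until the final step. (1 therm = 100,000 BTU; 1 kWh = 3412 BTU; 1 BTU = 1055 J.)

$1026.17

Heat load = 37000 MJ = 37,000,000,000 J / 1055 = 35,071,090 BTU
Gas: input = 35,071,090 / 0.75 = 46,761,453 BTU = 467.6 therm → 467.6 × $3.09 = $1,444.93
Heat pump: 35,071,090 BTU / 3412 = 10,280 kWh heat; / 4.32 = 2,379 kWh in → × $0.176 = $418.76
Difference = |$1,444.93 − $418.76| = $1,026.17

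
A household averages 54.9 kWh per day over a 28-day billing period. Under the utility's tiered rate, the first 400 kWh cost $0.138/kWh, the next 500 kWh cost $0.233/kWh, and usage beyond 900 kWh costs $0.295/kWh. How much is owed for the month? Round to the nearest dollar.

Usage = 54.9 kWh/day × 28 days = 1537.2 kWh
First 400 kWh × $0.138 = $55.20
Next 500 kWh × $0.233 = $116.50
Remaining 637.2 kWh × $0.295 = $187.97
Total = $359.67 ≈ $360

$360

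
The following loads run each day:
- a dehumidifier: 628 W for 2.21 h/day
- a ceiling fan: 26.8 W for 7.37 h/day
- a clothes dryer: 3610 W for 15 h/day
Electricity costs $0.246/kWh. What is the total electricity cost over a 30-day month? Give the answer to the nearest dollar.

dehumidifier: 628 W × 2.21 h × 30 d = 41,636 Wh = 41.64 kWh
ceiling fan: 26.8 W × 7.37 h × 30 d = 5,925 Wh = 5.925 kWh
clothes dryer: 3610 W × 15 h × 30 d = 1,624,500 Wh = 1,624 kWh
Total energy = 41.64 + 5.925 + 1,624 = 1,672 kWh
Cost = 1,672 kWh × $0.246 = $411.33 ≈ $411

$411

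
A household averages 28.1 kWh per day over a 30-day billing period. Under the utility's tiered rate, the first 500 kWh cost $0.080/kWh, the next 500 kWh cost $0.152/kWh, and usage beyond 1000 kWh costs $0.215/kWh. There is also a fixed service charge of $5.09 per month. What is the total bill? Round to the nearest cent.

$97.23

Usage = 28.1 kWh/day × 30 days = 843 kWh
First 500 kWh × $0.080 = $40.00
Next 343 kWh × $0.152 = $52.14
Remaining tier: 0 kWh (not reached)
Energy charge = $92.14; + service $5.09 = $97.23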